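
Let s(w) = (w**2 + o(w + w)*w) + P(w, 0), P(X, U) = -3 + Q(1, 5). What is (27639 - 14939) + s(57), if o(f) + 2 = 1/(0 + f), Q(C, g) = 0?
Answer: 31665/2 ≈ 15833.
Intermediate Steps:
P(X, U) = -3 (P(X, U) = -3 + 0 = -3)
o(f) = -2 + 1/f (o(f) = -2 + 1/(0 + f) = -2 + 1/f)
s(w) = -3 + w**2 + w*(-2 + 1/(2*w)) (s(w) = (w**2 + (-2 + 1/(w + w))*w) - 3 = (w**2 + (-2 + 1/(2*w))*w) - 3 = (w**2 + w*(-2 + 1/(2*w))) - 3 = -3 + w**2 + w*(-2 + 1/(2*w)))
(27639 - 14939) + s(57) = (27639 - 14939) + (-5/2 + 57**2 - 2*57) = 12700 + (-5/2 + 3249 - 114) = 12700 + 6265/2 = 31665/2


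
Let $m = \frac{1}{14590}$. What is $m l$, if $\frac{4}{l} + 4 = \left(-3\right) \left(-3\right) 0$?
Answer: $- \frac{1}{14590} \approx -6.854 \cdot 10^{-5}$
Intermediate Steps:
$l = -1$ ($l = \frac{4}{-4 + \left(-3\right) \left(-3\right) 0} = \frac{4}{-4 + 9 \cdot 0} = \frac{4}{-4 + 0} = \frac{4}{-4} = 4 \left(- \frac{1}{4}\right) = -1$)
$m = \frac{1}{14590} \approx 6.854 \cdot 10^{-5}$
$m l = \frac{1}{14590} \left(-1\right) = - \frac{1}{14590}$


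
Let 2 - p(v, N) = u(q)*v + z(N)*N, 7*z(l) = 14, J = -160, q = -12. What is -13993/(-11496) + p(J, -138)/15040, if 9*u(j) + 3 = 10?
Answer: 40327729/32418720 ≈ 1.2440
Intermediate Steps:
u(j) = 7/9 (u(j) = -⅓ + (⅑)*10 = -⅓ + 10/9 = 7/9)
z(l) = 2 (z(l) = (⅐)*14 = 2)
p(v, N) = 2 - 2*N - 7*v/9 (p(v, N) = 2 - (7*v/9 + 2*N) = 2 - (2*N + 7*v/9) = 2 + (-2*N - 7*v/9) = 2 - 2*N - 7*v/9)
-13993/(-11496) + p(J, -138)/15040 = -13993/(-11496) + (2 - 2*(-138) - 7/9*(-160))/15040 = -13993*(-1/11496) + (2 + 276 + 1120/9)*(1/15040) = 13993/11496 + (3622/9)*(1/15040) = 13993/11496 + 1811/67680 = 40327729/32418720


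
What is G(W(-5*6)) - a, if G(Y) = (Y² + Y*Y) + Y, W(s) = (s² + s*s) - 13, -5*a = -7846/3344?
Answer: 53408065077/8360 ≈ 6.3885e+6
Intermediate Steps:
a = 3923/8360 (a = -(-7846)/(5*3344) = -⅕*(-3923/1672) = 3923/8360 ≈ 0.46926)
W(s) = -13 + 2*s² (W(s) = (s² + s²) - 13 = 2*s² - 13 = -13 + 2*s²)
G(Y) = Y + 2*Y² (G(Y) = (Y² + Y²) + Y = 2*Y² + Y = Y + 2*Y²)
G(W(-5*6)) - a = (-13 + 2*(-5*6)²)*(1 + 2*(-13 + 2*(-5*6)²)) - 1*3923/8360 = (-13 + 2*(-30)²)*(1 + 2*(-13 + 2*(-30)²)) - 3923/8360 = (-13 + 2*900)*(1 + 2*(-13 + 2*900)) - 3923/8360 = (-13 + 1800)*(1 + 2*(-13 + 1800)) - 3923/8360 = 1787*(1 + 2*1787) - 3923/8360 = 1787*(1 + 3574) - 3923/8360 = 1787*3575 - 3923/8360 = 6388525 - 3923/8360 = 53408065077/8360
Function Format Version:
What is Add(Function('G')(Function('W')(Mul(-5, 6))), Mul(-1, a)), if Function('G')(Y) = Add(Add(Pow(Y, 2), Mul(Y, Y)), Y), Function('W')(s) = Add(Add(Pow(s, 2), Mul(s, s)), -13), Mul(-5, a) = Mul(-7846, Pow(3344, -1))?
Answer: Rational(53408065077, 8360) ≈ 6.3885e+6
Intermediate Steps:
a = Rational(3923, 8360) (a = Mul(Rational(-1, 5), Mul(-7846, Pow(3344, -1))) = Mul(Rational(-1, 5), Mul(-7846, Rational(1, 3344))) = Mul(Rational(-1, 5), Rational(-3923, 1672)) = Rational(3923, 8360) ≈ 0.46926)
Function('W')(s) = Add(-13, Mul(2, Pow(s, 2))) (Function('W')(s) = Add(Add(Pow(s, 2), Pow(s, 2)), -13) = Add(Mul(2, Pow(s, 2)), -13) = Add(-13, Mul(2, Pow(s, 2))))
Function('G')(Y) = Add(Y, Mul(2, Pow(Y, 2))) (Function('G')(Y) = Add(Add(Pow(Y, 2), Pow(Y, 2)), Y) = Add(Mul(2, Pow(Y, 2)), Y) = Add(Y, Mul(2, Pow(Y, 2))))
Add(Function('G')(Function('W')(Mul(-5, 6))), Mul(-1, a)) = Add(Mul(Add(-13, Mul(2, Pow(Mul(-5, 6), 2))), Add(1, Mul(2, Add(-13, Mul(2, Pow(Mul(-5, 6), 2)))))), Mul(-1, Rational(3923, 8360))) = Add(Mul(Add(-13, Mul(2, Pow(-30, 2))), Add(1, Mul(2, Add(-13, Mul(2, Pow(-30, 2)))))), Rational(-3923, 8360)) = Add(Mul(Add(-13, Mul(2, 900)), Add(1, Mul(2, Add(-13, Mul(2, 900))))), Rational(-3923, 8360)) = Add(Mul(Add(-13, 1800), Add(1, Mul(2, Add(-13, 1800)))), Rational(-3923, 8360)) = Add(Mul(1787, Add(1, Mul(2, 1787))), Rational(-3923, 8360)) = Add(Mul(1787, Add(1, 3574)), Rational(-3923, 8360)) = Add(Mul(1787, 3575), Rational(-3923, 8360)) = Add(6388525, Rational(-3923, 8360)) = Rational(53408065077, 8360)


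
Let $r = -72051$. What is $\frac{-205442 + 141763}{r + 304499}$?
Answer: $- \frac{63679}{232448} \approx -0.27395$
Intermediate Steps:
$\frac{-205442 + 141763}{r + 304499} = \frac{-205442 + 141763}{-72051 + 304499} = - \frac{63679}{232448}$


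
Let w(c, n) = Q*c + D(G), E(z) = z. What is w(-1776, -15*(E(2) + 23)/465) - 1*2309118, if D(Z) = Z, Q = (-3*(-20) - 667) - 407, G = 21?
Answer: -508233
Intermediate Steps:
Q = -1014 (Q = (60 - 667) - 407 = -607 - 407 = -1014)
w(c, n) = 21 - 1014*c (w(c, n) = -1014*c + 21 = 21 - 1014*c)
w(-1776, -15*(E(2) + 23)/465) - 1*2309118 = (21 - 1014*(-1776)) - 1*2309118 = (21 + 1800864) - 2309118 = 1800885 - 2309118 = -508233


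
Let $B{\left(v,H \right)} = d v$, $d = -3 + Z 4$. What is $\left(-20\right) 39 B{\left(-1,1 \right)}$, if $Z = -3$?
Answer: $-11700$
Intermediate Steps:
$d = -15$ ($d = -3 - 12 = -15$)
$B{\left(v,H \right)} = - 15 v$
$\left(-20\right) 39 B{\left(-1,1 \right)} = \left(-20\right) 39 \left(\left(-15\right) \left(-1\right)\right) = \left(-780\right) 15 = -11700$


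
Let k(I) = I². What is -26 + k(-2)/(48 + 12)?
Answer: -389/15 ≈ -25.933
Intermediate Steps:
-26 + k(-2)/(48 + 12) = -26 + (-2)²/(48 + 12) = -26 + 4/60 = -26 + 4*(1/60) = -26 + 1/15 = -389/15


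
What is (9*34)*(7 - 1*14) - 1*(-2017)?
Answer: -125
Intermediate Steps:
(9*34)*(7 - 1*14) - 1*(-2017) = 306*(7 - 14) + 2017 = 306*(-7) + 2017 = -2142 + 2017 = -125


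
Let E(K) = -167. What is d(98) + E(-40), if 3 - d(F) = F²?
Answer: -9768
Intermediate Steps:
d(F) = 3 - F²
d(98) + E(-40) = (3 - 1*98²) - 167 = (3 - 1*9604) - 167 = (3 - 9604) - 167 = -9601 - 167 = -9768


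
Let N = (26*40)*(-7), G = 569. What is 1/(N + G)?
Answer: -1/6711 ≈ -0.00014901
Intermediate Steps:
N = -7280 (N = 1040*(-7) = -7280)
1/(N + G) = 1/(-7280 + 569) = 1/(-6711) = -1/6711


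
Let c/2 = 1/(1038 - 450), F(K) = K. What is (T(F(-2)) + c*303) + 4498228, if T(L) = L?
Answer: 440826249/98 ≈ 4.4982e+6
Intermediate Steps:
c = 1/294 (c = 2/(1038 - 450) = 2/588 = 2*(1/588) = 1/294 ≈ 0.0034014)
(T(F(-2)) + c*303) + 4498228 = (-2 + (1/294)*303) + 4498228 = (-2 + 101/98) + 4498228 = -95/98 + 4498228 = 440826249/98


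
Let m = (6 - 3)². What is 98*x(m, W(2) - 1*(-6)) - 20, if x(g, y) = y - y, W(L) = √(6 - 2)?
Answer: -20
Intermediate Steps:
W(L) = 2 (W(L) = √4 = 2)
m = 9 (m = 3² = 9)
x(g, y) = 0
98*x(m, W(2) - 1*(-6)) - 20 = 98*0 - 20 = 0 - 20 = -20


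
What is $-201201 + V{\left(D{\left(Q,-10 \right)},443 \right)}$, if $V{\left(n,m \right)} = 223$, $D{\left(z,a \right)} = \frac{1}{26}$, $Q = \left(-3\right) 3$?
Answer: $-200978$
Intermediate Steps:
$Q = -9$
$D{\left(z,a \right)} = \frac{1}{26}$
$-201201 + V{\left(D{\left(Q,-10 \right)},443 \right)} = -201201 + 223 = -200978$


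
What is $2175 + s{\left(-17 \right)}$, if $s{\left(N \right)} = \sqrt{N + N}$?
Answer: $2175 + i \sqrt{34} \approx 2175.0 + 5.831 i$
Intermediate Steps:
$s{\left(N \right)} = \sqrt{2} \sqrt{N}$ ($s{\left(N \right)} = \sqrt{2 N} = \sqrt{2} \sqrt{N}$)
$2175 + s{\left(-17 \right)} = 2175 + \sqrt{2} \sqrt{-17} = 2175 + \sqrt{2} i \sqrt{17} = 2175 + i \sqrt{34}$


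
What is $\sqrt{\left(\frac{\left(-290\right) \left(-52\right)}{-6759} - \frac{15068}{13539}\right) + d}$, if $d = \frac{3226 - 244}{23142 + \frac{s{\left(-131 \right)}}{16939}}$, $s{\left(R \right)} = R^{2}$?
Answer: $\frac{i \sqrt{51082701449346772410975828000230}}{3985971549717711} \approx 1.7931 i$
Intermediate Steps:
$d = \frac{50512098}{392019499}$ ($d = \frac{3226 - 244}{23142 + \frac{\left(-131\right)^{2}}{16939}} = \frac{2982}{23142 + 17161 \cdot \frac{1}{16939}} = \frac{2982}{23142 + \frac{17161}{16939}} = \frac{2982}{\frac{392019499}{16939}} = 2982 \cdot \frac{16939}{392019499} = \frac{50512098}{392019499} \approx 0.12885$)
$\sqrt{\left(\frac{\left(-290\right) \left(-52\right)}{-6759} - \frac{15068}{13539}\right) + d} = \sqrt{\left(\frac{\left(-290\right) \left(-52\right)}{-6759} - \frac{15068}{13539}\right) + \frac{50512098}{392019499}} = \sqrt{\left(15080 \left(- \frac{1}{6759}\right) - \frac{15068}{13539}\right) + \frac{50512098}{392019499}} = \sqrt{\left(- \frac{15080}{6759} - \frac{15068}{13539}\right) + \frac{50512098}{392019499}} = \sqrt{- \frac{102004244}{30503367} + \frac{50512098}{392019499}} = \sqrt{- \frac{38446863565519790}{11957914649153133}} = \frac{i \sqrt{51082701449346772410975828000230}}{3985971549717711}$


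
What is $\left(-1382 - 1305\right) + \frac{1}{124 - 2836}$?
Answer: $- \frac{7287145}{2712} \approx -2687.0$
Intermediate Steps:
$\left(-1382 - 1305\right) + \frac{1}{124 - 2836} = -2687 + \frac{1}{-2712} = -2687 - \frac{1}{2712} = - \frac{7287145}{2712}$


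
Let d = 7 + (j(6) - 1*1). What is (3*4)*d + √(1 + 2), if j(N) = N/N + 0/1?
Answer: 84 + √3 ≈ 85.732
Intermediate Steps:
j(N) = 1 (j(N) = 1 + 0*1 = 1 + 0 = 1)
d = 7 (d = 7 + (1 - 1*1) = 7 + (1 - 1) = 7 + 0 = 7)
(3*4)*d + √(1 + 2) = (3*4)*7 + √(1 + 2) = 12*7 + √3 = 84 + √3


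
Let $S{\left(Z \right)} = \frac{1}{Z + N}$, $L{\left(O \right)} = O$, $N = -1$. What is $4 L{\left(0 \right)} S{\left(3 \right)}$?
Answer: $0$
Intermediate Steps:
$S{\left(Z \right)} = \frac{1}{-1 + Z}$ ($S{\left(Z \right)} = \frac{1}{Z - 1} = \frac{1}{-1 + Z}$)
$4 L{\left(0 \right)} S{\left(3 \right)} = \frac{4 \cdot 0}{-1 + 3} = \frac{0}{2} = 0 \cdot \frac{1}{2} = 0$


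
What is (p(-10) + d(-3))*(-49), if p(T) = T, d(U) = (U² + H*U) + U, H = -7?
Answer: -833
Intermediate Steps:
d(U) = U² - 6*U (d(U) = (U² - 7*U) + U = U² - 6*U)
(p(-10) + d(-3))*(-49) = (-10 - 3*(-6 - 3))*(-49) = (-10 - 3*(-9))*(-49) = (-10 + 27)*(-49) = 17*(-49) = -833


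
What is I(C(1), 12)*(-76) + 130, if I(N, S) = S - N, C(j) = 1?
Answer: -706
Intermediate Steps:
I(C(1), 12)*(-76) + 130 = (12 - 1*1)*(-76) + 130 = (12 - 1)*(-76) + 130 = 11*(-76) + 130 = -836 + 130 = -706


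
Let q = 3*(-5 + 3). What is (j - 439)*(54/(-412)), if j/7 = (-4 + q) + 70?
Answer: 513/206 ≈ 2.4903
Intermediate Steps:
q = -6 (q = 3*(-2) = -6)
j = 420 (j = 7*((-4 - 6) + 70) = 7*(-10 + 70) = 7*60 = 420)
(j - 439)*(54/(-412)) = (420 - 439)*(54/(-412)) = -1026*(-1)/412 = -19*(-27/206) = 513/206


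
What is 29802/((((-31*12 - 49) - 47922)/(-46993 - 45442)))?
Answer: 2754747870/48343 ≈ 56983.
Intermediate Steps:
29802/((((-31*12 - 49) - 47922)/(-46993 - 45442))) = 29802/((((-372 - 49) - 47922)/(-92435))) = 29802/(((-421 - 47922)*(-1/92435))) = 29802/((-48343*(-1/92435))) = 29802/(48343/92435) = 29802*(92435/48343) = 2754747870/48343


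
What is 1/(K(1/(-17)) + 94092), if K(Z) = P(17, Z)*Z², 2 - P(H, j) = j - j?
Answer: 289/27192590 ≈ 1.0628e-5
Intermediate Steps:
P(H, j) = 2 (P(H, j) = 2 - (j - j) = 2 - 1*0 = 2 + 0 = 2)
K(Z) = 2*Z²
1/(K(1/(-17)) + 94092) = 1/(2*(1/(-17))² + 94092) = 1/(2*(-1/17)² + 94092) = 1/(2*(1/289) + 94092) = 1/(2/289 + 94092) = 1/(27192590/289) = 289/27192590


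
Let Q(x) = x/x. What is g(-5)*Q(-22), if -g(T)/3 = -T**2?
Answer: 75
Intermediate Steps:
Q(x) = 1
g(T) = 3*T**2 (g(T) = -(-3)*T**2 = 3*T**2)
g(-5)*Q(-22) = (3*(-5)**2)*1 = (3*25)*1 = 75*1 = 75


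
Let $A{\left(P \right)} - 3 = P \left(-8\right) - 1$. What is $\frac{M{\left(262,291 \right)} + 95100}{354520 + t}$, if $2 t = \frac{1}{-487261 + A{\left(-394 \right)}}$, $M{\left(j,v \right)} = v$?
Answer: $\frac{92358901674}{343251227279} \approx 0.26907$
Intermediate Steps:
$A{\left(P \right)} = 2 - 8 P$ ($A{\left(P \right)} = 3 + \left(P \left(-8\right) - 1\right) = 3 - \left(1 + 8 P\right) = 2 - 8 P$)
$t = - \frac{1}{968214}$ ($t = \frac{1}{2 \left(-487261 + \left(2 - -3152\right)\right)} = \frac{1}{2 \left(-487261 + \left(2 + 3152\right)\right)} = \frac{1}{2 \left(-487261 + 3154\right)} = \frac{1}{2 \left(-484107\right)} = \frac{1}{2} \left(- \frac{1}{484107}\right) = - \frac{1}{968214} \approx -1.0328 \cdot 10^{-6}$)
$\frac{M{\left(262,291 \right)} + 95100}{354520 + t} = \frac{291 + 95100}{354520 - \frac{1}{968214}} = \frac{95391}{\frac{343251227279}{968214}} = 95391 \cdot \frac{968214}{343251227279} = \frac{92358901674}{343251227279}$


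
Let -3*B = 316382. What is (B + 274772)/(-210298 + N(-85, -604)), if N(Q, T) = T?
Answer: -253967/316353 ≈ -0.80280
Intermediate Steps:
B = -316382/3 (B = -⅓*316382 = -316382/3 ≈ -1.0546e+5)
(B + 274772)/(-210298 + N(-85, -604)) = (-316382/3 + 274772)/(-210298 - 604) = (507934/3)/(-210902) = (507934/3)*(-1/210902) = -253967/316353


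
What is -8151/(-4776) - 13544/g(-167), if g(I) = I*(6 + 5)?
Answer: 26553177/2924504 ≈ 9.0795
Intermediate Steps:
g(I) = 11*I (g(I) = I*11 = 11*I)
-8151/(-4776) - 13544/g(-167) = -8151/(-4776) - 13544/(11*(-167)) = -8151*(-1/4776) - 13544/(-1837) = 2717/1592 - 13544*(-1/1837) = 2717/1592 + 13544/1837 = 26553177/2924504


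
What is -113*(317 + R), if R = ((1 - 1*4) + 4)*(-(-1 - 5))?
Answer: -36499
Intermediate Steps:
R = 6 (R = ((1 - 4) + 4)*(-1*(-6)) = (-3 + 4)*6 = 1*6 = 6)
-113*(317 + R) = -113*(317 + 6) = -113*323 = -36499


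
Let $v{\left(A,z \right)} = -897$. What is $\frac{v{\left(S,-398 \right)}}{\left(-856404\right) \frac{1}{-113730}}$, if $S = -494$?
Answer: $- \frac{5667545}{47578} \approx -119.12$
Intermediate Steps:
$\frac{v{\left(S,-398 \right)}}{\left(-856404\right) \frac{1}{-113730}} = - \frac{897}{\left(-856404\right) \frac{1}{-113730}} = - \frac{897}{\left(-856404\right) \left(- \frac{1}{113730}\right)} = - \frac{897}{\frac{142734}{18955}} = \left(-897\right) \frac{18955}{142734} = - \frac{5667545}{47578}$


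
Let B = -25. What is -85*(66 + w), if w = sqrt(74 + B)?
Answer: -6205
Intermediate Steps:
w = 7 (w = sqrt(74 - 25) = sqrt(49) = 7)
-85*(66 + w) = -85*(66 + 7) = -85*73 = -6205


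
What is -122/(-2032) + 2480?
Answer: 2519741/1016 ≈ 2480.1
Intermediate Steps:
-122/(-2032) + 2480 = -122*(-1/2032) + 2480 = 61/1016 + 2480 = 2519741/1016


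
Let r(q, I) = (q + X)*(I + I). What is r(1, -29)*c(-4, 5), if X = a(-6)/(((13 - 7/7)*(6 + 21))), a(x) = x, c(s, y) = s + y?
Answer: -1537/27 ≈ -56.926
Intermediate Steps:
X = -1/54 (X = -6*1/((6 + 21)*(13 - 7/7)) = -6*1/(27*(13 - 7*⅐)) = -6*1/(27*(13 - 1)) = -6/(12*27) = -6/324 = -6*1/324 = -1/54 ≈ -0.018519)
r(q, I) = 2*I*(-1/54 + q) (r(q, I) = (q - 1/54)*(I + I) = (-1/54 + q)*(2*I) = 2*I*(-1/54 + q))
r(1, -29)*c(-4, 5) = ((1/27)*(-29)*(-1 + 54*1))*(-4 + 5) = ((1/27)*(-29)*(-1 + 54))*1 = ((1/27)*(-29)*53)*1 = -1537/27*1 = -1537/27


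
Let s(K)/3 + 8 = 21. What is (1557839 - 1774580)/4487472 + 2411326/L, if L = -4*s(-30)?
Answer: -100192515921/6481904 ≈ -15457.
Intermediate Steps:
s(K) = 39 (s(K) = -24 + 3*21 = -24 + 63 = 39)
L = -156 (L = -4*39 = -156)
(1557839 - 1774580)/4487472 + 2411326/L = (1557839 - 1774580)/4487472 + 2411326/(-156) = -216741*1/4487472 + 2411326*(-1/156) = -72247/1495824 - 1205663/78 = -100192515921/6481904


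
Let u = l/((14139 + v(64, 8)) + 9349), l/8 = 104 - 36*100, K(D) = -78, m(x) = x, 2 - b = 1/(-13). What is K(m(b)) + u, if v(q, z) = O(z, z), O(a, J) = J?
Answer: -232582/2937 ≈ -79.190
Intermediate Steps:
v(q, z) = z
b = 27/13 (b = 2 - 1/(-13) = 2 - 1*(-1/13) = 2 + 1/13 = 27/13 ≈ 2.0769)
l = -27968 (l = 8*(104 - 36*100) = 8*(104 - 3600) = 8*(-3496) = -27968)
u = -3496/2937 (u = -27968/((14139 + 8) + 9349) = -27968/(14147 + 9349) = -27968/23496 = -27968*1/23496 = -3496/2937 ≈ -1.1903)
K(m(b)) + u = -78 - 3496/2937 = -232582/2937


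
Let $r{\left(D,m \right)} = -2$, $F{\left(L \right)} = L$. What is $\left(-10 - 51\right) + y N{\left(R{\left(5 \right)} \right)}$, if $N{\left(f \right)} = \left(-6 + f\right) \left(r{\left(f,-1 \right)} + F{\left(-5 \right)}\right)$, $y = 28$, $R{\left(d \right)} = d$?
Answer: $135$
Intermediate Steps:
$N{\left(f \right)} = 42 - 7 f$ ($N{\left(f \right)} = \left(-6 + f\right) \left(-2 - 5\right) = \left(-6 + f\right) \left(-7\right) = 42 - 7 f$)
$\left(-10 - 51\right) + y N{\left(R{\left(5 \right)} \right)} = \left(-10 - 51\right) + 28 \left(42 - 35\right) = -61 + 28 \left(42 - 35\right) = -61 + 28 \cdot 7 = -61 + 196 = 135$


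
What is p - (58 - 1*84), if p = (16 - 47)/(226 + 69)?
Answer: 7639/295 ≈ 25.895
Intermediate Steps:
p = -31/295 ≈ -0.10508
p - (58 - 1*84) = -31/295 - (58 - 1*84) = -31/295 - (58 - 84) = -31/295 - 1*(-26) = -31/295 + 26 = 7639/295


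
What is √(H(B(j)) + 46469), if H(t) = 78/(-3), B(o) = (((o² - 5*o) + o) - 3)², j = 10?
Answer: √46443 ≈ 215.51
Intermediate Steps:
B(o) = (-3 + o² - 4*o)² (B(o) = ((o² - 4*o) - 3)² = (-3 + o² - 4*o)²)
H(t) = -26 (H(t) = 78*(-⅓) = -26)
√(H(B(j)) + 46469) = √(-26 + 46469) = √46443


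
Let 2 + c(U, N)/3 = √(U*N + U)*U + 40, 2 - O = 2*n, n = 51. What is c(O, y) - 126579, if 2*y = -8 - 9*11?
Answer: -126465 - 1500*√210 ≈ -1.4820e+5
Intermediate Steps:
y = -107/2 (y = (-8 - 9*11)/2 = (-8 - 99)/2 = (½)*(-107) = -107/2 ≈ -53.500)
O = -100 (O = 2 - 2*51 = 2 - 1*102 = 2 - 102 = -100)
c(U, N) = 114 + 3*U*√(U + N*U) (c(U, N) = -6 + 3*(√(U*N + U)*U + 40) = -6 + 3*(√(N*U + U)*U + 40) = -6 + 3*(√(U + N*U)*U + 40) = -6 + 3*(U*√(U + N*U) + 40) = -6 + 3*(40 + U*√(U + N*U)) = -6 + (120 + 3*U*√(U + N*U)) = 114 + 3*U*√(U + N*U))
c(O, y) - 126579 = (114 + 3*(-100)*√(-100*(1 - 107/2))) - 126579 = (114 + 3*(-100)*√(-100*(-105/2))) - 126579 = (114 + 3*(-100)*√5250) - 126579 = (114 + 3*(-100)*(5*√210)) - 126579 = (114 - 1500*√210) - 126579 = -126465 - 1500*√210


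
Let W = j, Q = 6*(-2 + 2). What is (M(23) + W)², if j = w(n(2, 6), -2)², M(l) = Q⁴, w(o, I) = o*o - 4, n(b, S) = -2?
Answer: 0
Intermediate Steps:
w(o, I) = -4 + o² (w(o, I) = o² - 4 = -4 + o²)
Q = 0 (Q = 6*0 = 0)
M(l) = 0 (M(l) = 0⁴ = 0)
j = 0 (j = (-4 + (-2)²)² = (-4 + 4)² = 0² = 0)
W = 0
(M(23) + W)² = (0 + 0)² = 0² = 0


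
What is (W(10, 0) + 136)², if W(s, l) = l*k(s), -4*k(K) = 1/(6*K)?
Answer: 18496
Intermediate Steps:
k(K) = -1/(24*K) (k(K) = -1/(6*K)/4 = -1/(24*K))
W(s, l) = -l/(24*s) (W(s, l) = l*(-1/(24*s)) = -l/(24*s))
(W(10, 0) + 136)² = (-1/24*0/10 + 136)² = (-1/24*0*⅒ + 136)² = (0 + 136)² = 136² = 18496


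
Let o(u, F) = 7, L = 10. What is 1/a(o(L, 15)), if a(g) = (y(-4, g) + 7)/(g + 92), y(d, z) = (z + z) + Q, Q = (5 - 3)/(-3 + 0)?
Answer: 297/61 ≈ 4.8689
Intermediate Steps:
Q = -2/3 (Q = 2/(-3) = 2*(-1/3) = -2/3 ≈ -0.66667)
y(d, z) = -2/3 + 2*z (y(d, z) = (z + z) - 2/3 = 2*z - 2/3 = -2/3 + 2*z)
a(g) = (19/3 + 2*g)/(92 + g) (a(g) = ((-2/3 + 2*g) + 7)/(g + 92) = (19/3 + 2*g)/(92 + g))
1/a(o(L, 15)) = 1/((19 + 6*7)/(3*(92 + 7))) = 1/((1/3)*(19 + 42)/99) = 1/((1/3)*(1/99)*61) = 1/(61/297) = 297/61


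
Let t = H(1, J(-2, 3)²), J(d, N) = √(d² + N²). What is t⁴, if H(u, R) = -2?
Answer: 16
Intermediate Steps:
J(d, N) = √(N² + d²)
t = -2
t⁴ = (-2)⁴ = 16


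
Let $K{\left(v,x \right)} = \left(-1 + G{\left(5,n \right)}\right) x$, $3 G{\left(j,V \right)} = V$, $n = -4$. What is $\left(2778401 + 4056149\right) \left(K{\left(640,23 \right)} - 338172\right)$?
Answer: $- \frac{6934860690350}{3} \approx -2.3116 \cdot 10^{12}$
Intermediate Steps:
$G{\left(j,V \right)} = \frac{V}{3}$
$K{\left(v,x \right)} = - \frac{7 x}{3}$ ($K{\left(v,x \right)} = \left(-1 + \frac{1}{3} \left(-4\right)\right) x = \left(-1 - \frac{4}{3}\right) x = - \frac{7 x}{3}$)
$\left(2778401 + 4056149\right) \left(K{\left(640,23 \right)} - 338172\right) = \left(2778401 + 4056149\right) \left(\left(- \frac{7}{3}\right) 23 - 338172\right) = 6834550 \left(- \frac{161}{3} - 338172\right) = 6834550 \left(- \frac{1014677}{3}\right) = - \frac{6934860690350}{3}$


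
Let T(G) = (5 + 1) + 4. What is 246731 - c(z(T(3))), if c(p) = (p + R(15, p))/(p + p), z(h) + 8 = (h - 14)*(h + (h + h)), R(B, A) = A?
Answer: 246730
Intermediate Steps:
T(G) = 10 (T(G) = 6 + 4 = 10)
z(h) = -8 + 3*h*(-14 + h) (z(h) = -8 + (h - 14)*(h + (h + h)) = -8 + (-14 + h)*(h + 2*h) = -8 + (-14 + h)*(3*h) = -8 + 3*h*(-14 + h))
c(p) = 1 (c(p) = (p + p)/(p + p) = (2*p)/((2*p)) = (2*p)*(1/(2*p)) = 1)
246731 - c(z(T(3))) = 246731 - 1*1 = 246731 - 1 = 246730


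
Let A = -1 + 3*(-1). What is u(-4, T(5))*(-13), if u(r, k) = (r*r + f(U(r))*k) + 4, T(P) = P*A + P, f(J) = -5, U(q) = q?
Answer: -1235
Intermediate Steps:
A = -4 (A = -1 - 3 = -4)
T(P) = -3*P (T(P) = P*(-4) + P = -4*P + P = -3*P)
u(r, k) = 4 + r² - 5*k (u(r, k) = (r*r - 5*k) + 4 = (r² - 5*k) + 4 = 4 + r² - 5*k)
u(-4, T(5))*(-13) = (4 + (-4)² - (-15)*5)*(-13) = (4 + 16 - 5*(-15))*(-13) = (4 + 16 + 75)*(-13) = 95*(-13) = -1235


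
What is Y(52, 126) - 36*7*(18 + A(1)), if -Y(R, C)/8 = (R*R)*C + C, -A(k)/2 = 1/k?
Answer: -2730672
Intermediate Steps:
A(k) = -2/k
Y(R, C) = -8*C - 8*C*R² (Y(R, C) = -8*((R*R)*C + C) = -8*(R²*C + C) = -8*(C*R² + C) = -8*(C + C*R²) = -8*C - 8*C*R²)
Y(52, 126) - 36*7*(18 + A(1)) = -8*126*(1 + 52²) - 36*7*(18 - 2/1) = -8*126*(1 + 2704) - 252*(18 - 2*1) = -8*126*2705 - 252*(18 - 2) = -2726640 - 252*16 = -2726640 - 1*4032 = -2726640 - 4032 = -2730672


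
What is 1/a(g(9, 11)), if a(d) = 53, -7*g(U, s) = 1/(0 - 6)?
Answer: 1/53 ≈ 0.018868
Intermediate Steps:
g(U, s) = 1/42 (g(U, s) = -1/(7*(0 - 6)) = -⅐/(-6) = -⅐*(-⅙) = 1/42)
1/a(g(9, 11)) = 1/53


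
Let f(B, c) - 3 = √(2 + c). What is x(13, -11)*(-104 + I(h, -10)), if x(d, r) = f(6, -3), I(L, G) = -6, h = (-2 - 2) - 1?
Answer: -330 - 110*I ≈ -330.0 - 110.0*I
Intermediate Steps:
h = -5 (h = -4 - 1 = -5)
f(B, c) = 3 + √(2 + c)
x(d, r) = 3 + I (x(d, r) = 3 + √(2 - 3) = 3 + √(-1) = 3 + I)
x(13, -11)*(-104 + I(h, -10)) = (3 + I)*(-104 - 6) = (3 + I)*(-110) = -330 - 110*I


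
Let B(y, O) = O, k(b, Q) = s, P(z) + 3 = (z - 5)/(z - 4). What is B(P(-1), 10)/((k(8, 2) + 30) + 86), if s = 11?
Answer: 10/127 ≈ 0.078740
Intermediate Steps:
P(z) = -3 + (-5 + z)/(-4 + z) (P(z) = -3 + (z - 5)/(z - 4) = -3 + (-5 + z)/(-4 + z))
k(b, Q) = 11
B(P(-1), 10)/((k(8, 2) + 30) + 86) = 10/((11 + 30) + 86) = 10/(41 + 86) = 10/127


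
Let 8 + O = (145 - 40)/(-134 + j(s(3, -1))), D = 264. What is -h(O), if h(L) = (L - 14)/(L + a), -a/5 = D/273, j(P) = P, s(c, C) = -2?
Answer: -281827/168403 ≈ -1.6735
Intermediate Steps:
a = -440/91 (a = -1320/273 = -5*88/91 = -440/91 ≈ -4.8352)
O = -1193/136 (O = -8 + (145 - 40)/(-134 - 2) = -8 + 105/(-136) = -8 + 105*(-1/136) = -8 - 105/136 = -1193/136 ≈ -8.7721)
h(L) = (-14 + L)/(-440/91 + L) (h(L) = (L - 14)/(L - 440/91) = (-14 + L)/(-440/91 + L))
-h(O) = -91*(-14 - 1193/136)/(-440 + 91*(-1193/136)) = -91*(-3097)/((-440 - 108563/136)*136) = -91*(-3097)/((-168403/136)*136) = -91*(-136)*(-3097)/(168403*136) = -1*281827/168403 = -281827/168403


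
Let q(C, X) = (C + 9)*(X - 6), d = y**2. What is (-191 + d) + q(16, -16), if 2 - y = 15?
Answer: -572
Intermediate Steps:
y = -13 (y = 2 - 1*15 = 2 - 15 = -13)
d = 169 (d = (-13)**2 = 169)
q(C, X) = (-6 + X)*(9 + C) (q(C, X) = (9 + C)*(-6 + X) = (-6 + X)*(9 + C))
(-191 + d) + q(16, -16) = (-191 + 169) + (-54 - 6*16 + 9*(-16) + 16*(-16)) = -22 + (-54 - 96 - 144 - 256) = -22 - 550 = -572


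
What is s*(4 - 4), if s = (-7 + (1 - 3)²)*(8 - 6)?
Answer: 0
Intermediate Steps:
s = -6 (s = (-7 + (-2)²)*2 = (-7 + 4)*2 = -3*2 = -6)
s*(4 - 4) = -6*(4 - 4) = -6*0 = 0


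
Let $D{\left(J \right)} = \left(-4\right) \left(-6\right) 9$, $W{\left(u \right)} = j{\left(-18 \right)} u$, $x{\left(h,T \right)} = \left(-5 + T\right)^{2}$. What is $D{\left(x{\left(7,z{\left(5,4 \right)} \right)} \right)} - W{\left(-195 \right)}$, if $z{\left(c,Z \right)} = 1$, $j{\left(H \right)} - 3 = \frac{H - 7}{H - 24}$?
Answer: $\frac{12839}{14} \approx 917.07$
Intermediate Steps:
$j{\left(H \right)} = 3 + \frac{-7 + H}{-24 + H}$ ($j{\left(H \right)} = 3 + \frac{H - 7}{H - 24} = 3 + \frac{-7 + H}{-24 + H}$)
$W{\left(u \right)} = \frac{151 u}{42}$ ($W{\left(u \right)} = \frac{-79 + 4 \left(-18\right)}{-24 - 18} u = \frac{-79 - 72}{-42} u = \left(- \frac{1}{42}\right) \left(-151\right) u = \frac{151 u}{42}$)
$D{\left(J \right)} = 216$ ($D{\left(J \right)} = 24 \cdot 9 = 216$)
$D{\left(x{\left(7,z{\left(5,4 \right)} \right)} \right)} - W{\left(-195 \right)} = 216 - \frac{151}{42} \left(-195\right) = 216 - - \frac{9815}{14} = 216 + \frac{9815}{14} = \frac{12839}{14}$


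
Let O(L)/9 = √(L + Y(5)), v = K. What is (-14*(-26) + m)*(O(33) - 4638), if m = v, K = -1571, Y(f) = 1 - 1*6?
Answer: 5598066 - 21726*√7 ≈ 5.5406e+6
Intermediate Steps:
Y(f) = -5 (Y(f) = 1 - 6 = -5)
v = -1571
m = -1571
O(L) = 9*√(-5 + L) (O(L) = 9*√(L - 5) = 9*√(-5 + L))
(-14*(-26) + m)*(O(33) - 4638) = (-14*(-26) - 1571)*(9*√(-5 + 33) - 4638) = (364 - 1571)*(9*√28 - 4638) = -1207*(9*(2*√7) - 4638) = -1207*(18*√7 - 4638) = -1207*(-4638 + 18*√7) = 5598066 - 21726*√7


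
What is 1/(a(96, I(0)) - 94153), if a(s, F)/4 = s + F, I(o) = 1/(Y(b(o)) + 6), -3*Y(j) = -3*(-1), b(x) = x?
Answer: -5/468841 ≈ -1.0665e-5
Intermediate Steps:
Y(j) = -1 (Y(j) = -(-1)*(-1) = -⅓*3 = -1)
I(o) = ⅕ (I(o) = 1/(-1 + 6) = 1/5 = ⅕)
a(s, F) = 4*F + 4*s (a(s, F) = 4*(s + F) = 4*(F + s) = 4*F + 4*s)
1/(a(96, I(0)) - 94153) = 1/((4*(⅕) + 4*96) - 94153) = 1/((⅘ + 384) - 94153) = 1/(1924/5 - 94153) = 1/(-468841/5) = -5/468841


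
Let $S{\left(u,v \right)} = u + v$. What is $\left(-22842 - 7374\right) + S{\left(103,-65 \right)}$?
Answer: $-30178$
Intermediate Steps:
$\left(-22842 - 7374\right) + S{\left(103,-65 \right)} = \left(-22842 - 7374\right) + \left(103 - 65\right) = \left(-22842 - 7374\right) + 38 = -30216 + 38 = -30178$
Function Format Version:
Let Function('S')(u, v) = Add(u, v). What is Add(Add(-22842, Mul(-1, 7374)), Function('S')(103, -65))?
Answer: -30178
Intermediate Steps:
Add(Add(-22842, Mul(-1, 7374)), Function('S')(103, -65)) = Add(Add(-22842, Mul(-1, 7374)), Add(103, -65)) = Add(Add(-22842, -7374), 38) = Add(-30216, 38) = -30178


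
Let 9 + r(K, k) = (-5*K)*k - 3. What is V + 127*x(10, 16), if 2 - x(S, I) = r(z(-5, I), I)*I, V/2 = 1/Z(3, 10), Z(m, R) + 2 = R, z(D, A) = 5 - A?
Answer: -7054087/4 ≈ -1.7635e+6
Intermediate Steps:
Z(m, R) = -2 + R
r(K, k) = -12 - 5*K*k (r(K, k) = -9 + ((-5*K)*k - 3) = -9 + (-5*K*k - 3) = -9 + (-3 - 5*K*k) = -12 - 5*K*k)
V = 1/4 (V = 2/(-2 + 10) = 2/8 = 2*(1/8) = 1/4 ≈ 0.25000)
x(S, I) = 2 - I*(-12 - 5*I*(5 - I)) (x(S, I) = 2 - (-12 - 5*(5 - I)*I)*I = 2 - (-12 - 5*I*(5 - I))*I = 2 - I*(-12 - 5*I*(5 - I)))
V + 127*x(10, 16) = 1/4 + 127*(2 - 1*16*(-12 + 5*16*(-5 + 16))) = 1/4 + 127*(2 - 1*16*(-12 + 5*16*11)) = 1/4 + 127*(2 - 1*16*(-12 + 880)) = 1/4 + 127*(2 - 1*16*868) = 1/4 + 127*(2 - 13888) = 1/4 + 127*(-13886) = 1/4 - 1763522 = -7054087/4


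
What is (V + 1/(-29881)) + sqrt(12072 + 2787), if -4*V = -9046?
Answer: 135151761/59762 + 3*sqrt(1651) ≈ 2383.4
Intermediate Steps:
V = 4523/2 (V = -1/4*(-9046) = 4523/2 ≈ 2261.5)
(V + 1/(-29881)) + sqrt(12072 + 2787) = (4523/2 + 1/(-29881)) + sqrt(12072 + 2787) = (4523/2 - 1/29881) + sqrt(14859) = 135151761/59762 + 3*sqrt(1651)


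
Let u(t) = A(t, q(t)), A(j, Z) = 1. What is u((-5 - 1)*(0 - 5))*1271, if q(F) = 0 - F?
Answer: 1271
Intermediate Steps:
q(F) = -F
u(t) = 1
u((-5 - 1)*(0 - 5))*1271 = 1*1271 = 1271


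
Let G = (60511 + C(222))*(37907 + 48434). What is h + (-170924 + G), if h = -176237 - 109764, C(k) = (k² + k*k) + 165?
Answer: 13748829279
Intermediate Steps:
C(k) = 165 + 2*k² (C(k) = (k² + k²) + 165 = 2*k² + 165 = 165 + 2*k²)
G = 13749286204 (G = (60511 + (165 + 2*222²))*(37907 + 48434) = (60511 + (165 + 2*49284))*86341 = (60511 + (165 + 98568))*86341 = (60511 + 98733)*86341 = 159244*86341 = 13749286204)
h = -286001
h + (-170924 + G) = -286001 + (-170924 + 13749286204) = -286001 + 13749115280 = 13748829279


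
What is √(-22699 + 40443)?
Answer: 4*√1109 ≈ 133.21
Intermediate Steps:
√(-22699 + 40443) = √17744 = 4*√1109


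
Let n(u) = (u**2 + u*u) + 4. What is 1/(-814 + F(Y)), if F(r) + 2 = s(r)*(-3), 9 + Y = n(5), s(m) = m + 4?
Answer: -1/963 ≈ -0.0010384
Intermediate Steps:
s(m) = 4 + m
n(u) = 4 + 2*u**2 (n(u) = (u**2 + u**2) + 4 = 2*u**2 + 4 = 4 + 2*u**2)
Y = 45 (Y = -9 + (4 + 2*5**2) = -9 + (4 + 2*25) = -9 + (4 + 50) = -9 + 54 = 45)
F(r) = -14 - 3*r (F(r) = -2 + (4 + r)*(-3) = -2 + (-12 - 3*r) = -14 - 3*r)
1/(-814 + F(Y)) = 1/(-814 + (-14 - 3*45)) = 1/(-814 + (-14 - 135)) = 1/(-814 - 149) = 1/(-963) = -1/963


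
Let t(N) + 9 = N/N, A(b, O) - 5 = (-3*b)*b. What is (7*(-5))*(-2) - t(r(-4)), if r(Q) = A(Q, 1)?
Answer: 78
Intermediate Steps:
A(b, O) = 5 - 3*b² (A(b, O) = 5 + (-3*b)*b = 5 - 3*b²)
r(Q) = 5 - 3*Q²
t(N) = -8 (t(N) = -9 + N/N = -9 + 1 = -8)
(7*(-5))*(-2) - t(r(-4)) = (7*(-5))*(-2) - 1*(-8) = -35*(-2) + 8 = 70 + 8 = 78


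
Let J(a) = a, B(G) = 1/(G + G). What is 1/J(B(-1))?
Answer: -2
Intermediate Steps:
B(G) = 1/(2*G)
1/J(B(-1)) = 1/((½)/(-1)) = 1/((½)*(-1)) = 1/(-½) = -2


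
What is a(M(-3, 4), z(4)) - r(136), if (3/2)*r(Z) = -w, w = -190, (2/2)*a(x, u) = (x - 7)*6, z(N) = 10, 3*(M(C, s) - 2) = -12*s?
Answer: -758/3 ≈ -252.67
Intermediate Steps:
M(C, s) = 2 - 4*s (M(C, s) = 2 + (-12*s)/3 = 2 - 4*s)
a(x, u) = -42 + 6*x (a(x, u) = (x - 7)*6 = (-7 + x)*6 = -42 + 6*x)
r(Z) = 380/3 (r(Z) = 2*(-1*(-190))/3 = (2/3)*190 = 380/3)
a(M(-3, 4), z(4)) - r(136) = (-42 + 6*(2 - 4*4)) - 1*380/3 = (-42 + 6*(2 - 16)) - 380/3 = (-42 + 6*(-14)) - 380/3 = (-42 - 84) - 380/3 = -126 - 380/3 = -758/3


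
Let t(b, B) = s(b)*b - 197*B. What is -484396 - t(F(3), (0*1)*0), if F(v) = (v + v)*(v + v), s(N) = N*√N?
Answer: -492172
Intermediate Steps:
s(N) = N^(3/2)
F(v) = 4*v² (F(v) = (2*v)*(2*v) = 4*v²)
t(b, B) = b^(5/2) - 197*B (t(b, B) = b^(3/2)*b - 197*B = b^(5/2) - 197*B)
-484396 - t(F(3), (0*1)*0) = -484396 - ((4*3²)^(5/2) - 197*0*1*0) = -484396 - ((4*9)^(5/2) - 0*0) = -484396 - (36^(5/2) - 197*0) = -484396 - (7776 + 0) = -484396 - 1*7776 = -484396 - 7776 = -492172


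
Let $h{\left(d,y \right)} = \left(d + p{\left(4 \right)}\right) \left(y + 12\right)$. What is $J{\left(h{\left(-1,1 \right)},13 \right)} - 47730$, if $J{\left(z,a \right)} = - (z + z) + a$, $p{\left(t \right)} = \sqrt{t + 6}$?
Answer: $-47691 - 26 \sqrt{10} \approx -47773.0$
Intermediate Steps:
$p{\left(t \right)} = \sqrt{6 + t}$
$h{\left(d,y \right)} = \left(12 + y\right) \left(d + \sqrt{10}\right)$ ($h{\left(d,y \right)} = \left(d + \sqrt{6 + 4}\right) \left(y + 12\right) = \left(d + \sqrt{10}\right) \left(12 + y\right) = \left(12 + y\right) \left(d + \sqrt{10}\right)$)
$J{\left(z,a \right)} = a - 2 z$ ($J{\left(z,a \right)} = - 2 z + a = a - 2 z$)
$J{\left(h{\left(-1,1 \right)},13 \right)} - 47730 = \left(13 - 2 \left(12 \left(-1\right) + 12 \sqrt{10} - 1 + 1 \sqrt{10}\right)\right) - 47730 = \left(13 - 2 \left(-12 + 12 \sqrt{10} - 1 + \sqrt{10}\right)\right) - 47730 = \left(13 - 2 \left(-13 + 13 \sqrt{10}\right)\right) - 47730 = \left(13 + \left(26 - 26 \sqrt{10}\right)\right) - 47730 = \left(39 - 26 \sqrt{10}\right) - 47730 = -47691 - 26 \sqrt{10}$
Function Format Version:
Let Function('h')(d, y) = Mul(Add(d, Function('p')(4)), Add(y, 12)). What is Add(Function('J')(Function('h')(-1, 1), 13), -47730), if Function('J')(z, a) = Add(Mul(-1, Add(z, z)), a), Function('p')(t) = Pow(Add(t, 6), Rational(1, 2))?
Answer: Add(-47691, Mul(-26, Pow(10, Rational(1, 2)))) ≈ -47773.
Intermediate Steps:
Function('p')(t) = Pow(Add(6, t), Rational(1, 2))
Function('h')(d, y) = Mul(Add(12, y), Add(d, Pow(10, Rational(1, 2)))) (Function('h')(d, y) = Mul(Add(d, Pow(Add(6, 4), Rational(1, 2))), Add(y, 12)) = Mul(Add(d, Pow(10, Rational(1, 2))), Add(12, y)) = Mul(Add(12, y), Add(d, Pow(10, Rational(1, 2)))))
Function('J')(z, a) = Add(a, Mul(-2, z)) (Function('J')(z, a) = Add(Mul(-1, Mul(2, z)), a) = Add(Mul(-2, z), a) = Add(a, Mul(-2, z)))
Add(Function('J')(Function('h')(-1, 1), 13), -47730) = Add(Add(13, Mul(-2, Add(Mul(12, -1), Mul(12, Pow(10, Rational(1, 2))), Mul(-1, 1), Mul(1, Pow(10, Rational(1, 2)))))), -47730) = Add(Add(13, Mul(-2, Add(-12, Mul(12, Pow(10, Rational(1, 2))), -1, Pow(10, Rational(1, 2))))), -47730) = Add(Add(13, Mul(-2, Add(-13, Mul(13, Pow(10, Rational(1, 2)))))), -47730) = Add(Add(13, Add(26, Mul(-26, Pow(10, Rational(1, 2))))), -47730) = Add(Add(39, Mul(-26, Pow(10, Rational(1, 2)))), -47730) = Add(-47691, Mul(-26, Pow(10, Rational(1, 2))))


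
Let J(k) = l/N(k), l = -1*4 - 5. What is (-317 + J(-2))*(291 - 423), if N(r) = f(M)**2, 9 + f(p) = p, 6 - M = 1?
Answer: 167673/4 ≈ 41918.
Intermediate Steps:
M = 5 (M = 6 - 1*1 = 6 - 1 = 5)
f(p) = -9 + p
l = -9 (l = -4 - 5 = -9)
N(r) = 16 (N(r) = (-9 + 5)**2 = (-4)**2 = 16)
J(k) = -9/16
(-317 + J(-2))*(291 - 423) = (-317 - 9/16)*(291 - 423) = -5081/16*(-132) = 167673/4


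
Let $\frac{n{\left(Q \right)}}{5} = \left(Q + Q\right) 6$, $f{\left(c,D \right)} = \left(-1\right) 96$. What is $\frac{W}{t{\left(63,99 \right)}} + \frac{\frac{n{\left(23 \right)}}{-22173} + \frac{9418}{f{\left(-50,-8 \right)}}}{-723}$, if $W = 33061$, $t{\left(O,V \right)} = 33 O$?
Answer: $\frac{135753332075}{8464409712} \approx 16.038$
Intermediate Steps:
$f{\left(c,D \right)} = -96$
$n{\left(Q \right)} = 60 Q$ ($n{\left(Q \right)} = 5 \left(Q + Q\right) 6 = 5 \cdot 2 Q 6 = 5 \cdot 12 Q = 60 Q$)
$\frac{W}{t{\left(63,99 \right)}} + \frac{\frac{n{\left(23 \right)}}{-22173} + \frac{9418}{f{\left(-50,-8 \right)}}}{-723} = \frac{33061}{33 \cdot 63} + \frac{\frac{60 \cdot 23}{-22173} + \frac{9418}{-96}}{-723} = \frac{33061}{2079} + \left(1380 \left(- \frac{1}{22173}\right) + 9418 \left(- \frac{1}{96}\right)\right) \left(- \frac{1}{723}\right) = 33061 \cdot \frac{1}{2079} + \left(- \frac{460}{7391} - \frac{4709}{48}\right) \left(- \frac{1}{723}\right) = \frac{4723}{297} - - \frac{34826299}{256497264} = \frac{4723}{297} + \frac{34826299}{256497264} = \frac{135753332075}{8464409712}$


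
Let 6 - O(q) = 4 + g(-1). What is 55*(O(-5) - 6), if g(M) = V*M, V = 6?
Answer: 110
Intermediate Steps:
g(M) = 6*M
O(q) = 8 (O(q) = 6 - (4 + 6*(-1)) = 6 - (4 - 6) = 6 - 1*(-2) = 6 + 2 = 8)
55*(O(-5) - 6) = 55*(8 - 6) = 55*2 = 110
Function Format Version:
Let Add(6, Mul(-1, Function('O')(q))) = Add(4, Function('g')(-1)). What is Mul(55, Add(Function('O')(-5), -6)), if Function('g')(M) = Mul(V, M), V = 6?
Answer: 110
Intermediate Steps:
Function('g')(M) = Mul(6, M)
Function('O')(q) = 8 (Function('O')(q) = Add(6, Mul(-1, Add(4, Mul(6, -1)))) = Add(6, Mul(-1, Add(4, -6))) = Add(6, Mul(-1, -2)) = Add(6, 2) = 8)
Mul(55, Add(Function('O')(-5), -6)) = Mul(55, Add(8, -6)) = Mul(55, 2) = 110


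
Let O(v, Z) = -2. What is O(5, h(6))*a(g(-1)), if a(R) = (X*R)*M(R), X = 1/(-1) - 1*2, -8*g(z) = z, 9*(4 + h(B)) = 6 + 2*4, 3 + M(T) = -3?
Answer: -9/2 ≈ -4.5000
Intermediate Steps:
M(T) = -6 (M(T) = -3 - 3 = -6)
h(B) = -22/9 (h(B) = -4 + (6 + 2*4)/9 = -4 + (6 + 8)/9 = -4 + (1/9)*14 = -4 + 14/9 = -22/9)
g(z) = -z/8
X = -3 (X = -1 - 2 = -3)
a(R) = 18*R (a(R) = -3*R*(-6) = 18*R)
O(5, h(6))*a(g(-1)) = -36*(-1/8*(-1)) = -36/8 = -2*9/4 = -9/2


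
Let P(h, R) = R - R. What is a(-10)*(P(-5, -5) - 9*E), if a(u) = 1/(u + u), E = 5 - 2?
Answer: 27/20 ≈ 1.3500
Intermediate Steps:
P(h, R) = 0
E = 3
a(u) = 1/(2*u)
a(-10)*(P(-5, -5) - 9*E) = ((½)/(-10))*(0 - 9*3) = ((½)*(-⅒))*(0 - 27) = -1/20*(-27) = 27/20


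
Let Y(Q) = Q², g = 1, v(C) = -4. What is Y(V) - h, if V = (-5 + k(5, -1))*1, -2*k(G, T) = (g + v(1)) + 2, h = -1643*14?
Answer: 92089/4 ≈ 23022.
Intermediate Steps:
h = -23002
k(G, T) = ½ (k(G, T) = -((1 - 4) + 2)/2 = -(-3 + 2)/2 = -½*(-1) = ½)
V = -9/2 (V = (-5 + ½)*1 = -9/2*1 = -9/2 ≈ -4.5000)
Y(V) - h = (-9/2)² - 1*(-23002) = 81/4 + 23002 = 92089/4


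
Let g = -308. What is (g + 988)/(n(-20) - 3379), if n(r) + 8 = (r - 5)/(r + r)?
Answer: -5440/27091 ≈ -0.20080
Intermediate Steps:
n(r) = -8 + (-5 + r)/(2*r) (n(r) = -8 + (r - 5)/(r + r) = -8 + (-5 + r)/((2*r)) = -8 + (-5 + r)*(1/(2*r)) = -8 + (-5 + r)/(2*r))
(g + 988)/(n(-20) - 3379) = (-308 + 988)/((5/2)*(-1 - 3*(-20))/(-20) - 3379) = 680/((5/2)*(-1/20)*(-1 + 60) - 3379) = 680/((5/2)*(-1/20)*59 - 3379) = 680/(-59/8 - 3379) = 680/(-27091/8) = 680*(-8/27091) = -5440/27091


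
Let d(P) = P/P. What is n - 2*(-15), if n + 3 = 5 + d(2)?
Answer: 33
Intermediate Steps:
d(P) = 1
n = 3 (n = -3 + (5 + 1) = -3 + 6 = 3)
n - 2*(-15) = 3 - 2*(-15) = 3 + 30 = 33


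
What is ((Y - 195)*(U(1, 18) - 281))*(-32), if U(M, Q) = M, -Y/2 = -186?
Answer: 1585920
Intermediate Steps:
Y = 372 (Y = -2*(-186) = 372)
((Y - 195)*(U(1, 18) - 281))*(-32) = ((372 - 195)*(1 - 281))*(-32) = (177*(-280))*(-32) = -49560*(-32) = 1585920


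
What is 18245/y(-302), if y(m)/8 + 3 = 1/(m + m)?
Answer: -2754995/3626 ≈ -759.79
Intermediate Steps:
y(m) = -24 + 4/m (y(m) = -24 + 8/(m + m) = -24 + 8/((2*m)) = -24 + 8*(1/(2*m)) = -24 + 4/m)
18245/y(-302) = 18245/(-24 + 4/(-302)) = 18245/(-24 + 4*(-1/302)) = 18245/(-24 - 2/151) = 18245/(-3626/151) = 18245*(-151/3626) = -2754995/3626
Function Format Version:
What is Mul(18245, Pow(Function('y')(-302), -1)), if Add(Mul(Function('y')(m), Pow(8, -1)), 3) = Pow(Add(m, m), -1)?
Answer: Rational(-2754995, 3626) ≈ -759.79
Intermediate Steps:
Function('y')(m) = Add(-24, Mul(4, Pow(m, -1))) (Function('y')(m) = Add(-24, Mul(8, Pow(Add(m, m), -1))) = Add(-24, Mul(8, Pow(Mul(2, m), -1))) = Add(-24, Mul(8, Mul(Rational(1, 2), Pow(m, -1)))) = Add(-24, Mul(4, Pow(m, -1))))
Mul(18245, Pow(Function('y')(-302), -1)) = Mul(18245, Pow(Add(-24, Mul(4, Pow(-302, -1))), -1)) = Mul(18245, Pow(Add(-24, Mul(4, Rational(-1, 302))), -1)) = Mul(18245, Pow(Add(-24, Rational(-2, 151)), -1)) = Mul(18245, Pow(Rational(-3626, 151), -1)) = Mul(18245, Rational(-151, 3626)) = Rational(-2754995, 3626)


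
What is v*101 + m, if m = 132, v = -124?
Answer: -12392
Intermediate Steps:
v*101 + m = -124*101 + 132 = -12524 + 132 = -12392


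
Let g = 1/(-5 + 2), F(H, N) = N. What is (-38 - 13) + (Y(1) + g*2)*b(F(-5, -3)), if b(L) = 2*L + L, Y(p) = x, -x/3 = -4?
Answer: -153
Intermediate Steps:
x = 12 (x = -3*(-4) = 12)
Y(p) = 12
g = -⅓ (g = 1/(-3) = -⅓ ≈ -0.33333)
b(L) = 3*L
(-38 - 13) + (Y(1) + g*2)*b(F(-5, -3)) = (-38 - 13) + (12 - ⅓*2)*(3*(-3)) = -51 + (12 - ⅔)*(-9) = -51 + (34/3)*(-9) = -51 - 102 = -153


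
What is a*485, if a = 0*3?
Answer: 0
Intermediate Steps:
a = 0
a*485 = 0*485 = 0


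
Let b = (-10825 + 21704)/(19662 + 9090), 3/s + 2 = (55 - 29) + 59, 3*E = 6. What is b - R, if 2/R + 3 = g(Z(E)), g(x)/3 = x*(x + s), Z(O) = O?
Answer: 1183201/7331760 ≈ 0.16138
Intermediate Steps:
E = 2 (E = (1/3)*6 = 2)
s = 3/83 (s = 3/(-2 + ((55 - 29) + 59)) = 3/(-2 + (26 + 59)) = 3/(-2 + 85) = 3/83 ≈ 0.036145)
g(x) = 3*x*(3/83 + x) (g(x) = 3*(x*(x + 3/83)) = 3*(x*(3/83 + x)) = 3*x*(3/83 + x))
R = 166/765 (R = 2/(-3 + (3/83)*2*(3 + 83*2)) = 2/(-3 + (3/83)*2*(3 + 166)) = 2/(-3 + (3/83)*2*169) = 2/(-3 + 1014/83) = 2/(765/83) = 2*(83/765) = 166/765 ≈ 0.21699)
b = 10879/28752 ≈ 0.37837
b - R = 10879/28752 - 1*166/765 = 10879/28752 - 166/765 = 1183201/7331760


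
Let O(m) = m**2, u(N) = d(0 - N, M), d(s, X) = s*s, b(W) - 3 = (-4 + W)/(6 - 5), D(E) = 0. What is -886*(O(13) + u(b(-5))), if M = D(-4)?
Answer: -181630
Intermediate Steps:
b(W) = -1 + W (b(W) = 3 + (-4 + W)/(6 - 5) = 3 + (-4 + W)/1 = 3 + (-4 + W)*1 = 3 + (-4 + W) = -1 + W)
M = 0
d(s, X) = s**2
u(N) = N**2 (u(N) = (0 - N)**2 = (-N)**2 = N**2)
-886*(O(13) + u(b(-5))) = -886*(13**2 + (-1 - 5)**2) = -886*(169 + (-6)**2) = -886*(169 + 36) = -886*205 = -181630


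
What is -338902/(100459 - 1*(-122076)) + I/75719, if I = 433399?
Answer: 70785125927/16850127665 ≈ 4.2009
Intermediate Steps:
-338902/(100459 - 1*(-122076)) + I/75719 = -338902/(100459 - 1*(-122076)) + 433399/75719 = -338902/(100459 + 122076) + 433399*(1/75719) = -338902/222535 + 433399/75719 = 70785125927/16850127665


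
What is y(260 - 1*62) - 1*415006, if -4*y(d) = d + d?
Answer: -415105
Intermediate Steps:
y(d) = -d/2 (y(d) = -(d + d)/4 = -d/2)
y(260 - 1*62) - 1*415006 = -(260 - 1*62)/2 - 1*415006 = -(260 - 62)/2 - 415006 = -½*198 - 415006 = -99 - 415006 = -415105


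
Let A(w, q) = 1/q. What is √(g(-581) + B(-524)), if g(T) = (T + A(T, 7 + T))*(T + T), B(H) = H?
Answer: √1134002641/41 ≈ 821.34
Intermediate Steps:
g(T) = 2*T*(T + 1/(7 + T)) (g(T) = (T + 1/(7 + T))*(T + T) = (T + 1/(7 + T))*(2*T) = 2*T*(T + 1/(7 + T)))
√(g(-581) + B(-524)) = √(2*(-581)*(1 - 581*(7 - 581))/(7 - 581) - 524) = √(2*(-581)*(1 - 581*(-574))/(-574) - 524) = √(2*(-581)*(-1/574)*(1 + 333494) - 524) = √(2*(-581)*(-1/574)*333495 - 524) = √(27680085/41 - 524) = √(27658601/41) = √1134002641/41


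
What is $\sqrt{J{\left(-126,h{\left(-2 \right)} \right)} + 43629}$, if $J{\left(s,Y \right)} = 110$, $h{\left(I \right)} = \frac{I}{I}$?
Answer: $\sqrt{43739} \approx 209.14$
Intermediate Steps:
$h{\left(I \right)} = 1$
$\sqrt{J{\left(-126,h{\left(-2 \right)} \right)} + 43629} = \sqrt{110 + 43629} = \sqrt{43739}$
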